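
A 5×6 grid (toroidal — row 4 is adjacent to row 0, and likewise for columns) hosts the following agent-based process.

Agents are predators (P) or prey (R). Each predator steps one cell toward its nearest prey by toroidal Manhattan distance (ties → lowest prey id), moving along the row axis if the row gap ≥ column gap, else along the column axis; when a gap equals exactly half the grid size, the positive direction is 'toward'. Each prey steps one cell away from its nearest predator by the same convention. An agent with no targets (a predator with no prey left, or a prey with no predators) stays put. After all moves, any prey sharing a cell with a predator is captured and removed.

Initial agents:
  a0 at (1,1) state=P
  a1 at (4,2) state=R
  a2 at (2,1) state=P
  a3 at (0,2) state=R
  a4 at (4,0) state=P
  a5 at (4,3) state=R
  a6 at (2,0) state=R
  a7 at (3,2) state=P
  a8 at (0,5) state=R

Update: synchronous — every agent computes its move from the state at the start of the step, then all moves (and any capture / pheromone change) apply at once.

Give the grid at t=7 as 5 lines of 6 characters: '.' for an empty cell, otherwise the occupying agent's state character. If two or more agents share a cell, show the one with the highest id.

t=1: a0@(0,1):P a1@(0,2):R a2@(2,0):P a4@(4,1):P a5@(0,3):R a6@(2,5):R a7@(4,2):P a8@(1,5):R
t=2: a0@(0,2):P a1@(0,3):R a2@(2,5):P a4@(0,1):P a5@(0,4):R a6@(2,4):R a7@(0,2):P a8@(0,5):R
t=3: a0@(0,3):P a1@(0,4):R a2@(2,4):P a4@(0,2):P a5@(0,5):R a6@(2,3):R a7@(0,3):P a8@(4,5):R
t=4: a0@(0,4):P a1@(0,5):R a2@(2,3):P a4@(0,3):P a5@(0,0):R a6@(2,2):R a7@(0,4):P a8@(4,0):R
t=5: a0@(0,5):P a1@(0,0):R a2@(2,2):P a4@(0,4):P a5@(0,1):R a6@(2,1):R a7@(0,5):P a8@(4,1):R
t=6: a0@(0,0):P a1@(0,1):R a2@(2,1):P a4@(0,5):P a5@(0,2):R a6@(2,0):R a7@(0,0):P a8@(4,2):R
t=7: a0@(0,1):P a1@(0,2):R a2@(2,0):P a4@(0,0):P a5@(0,3):R a6@(2,5):R a7@(0,1):P a8@(4,3):R

PPRR..
......
P....R
......
...R..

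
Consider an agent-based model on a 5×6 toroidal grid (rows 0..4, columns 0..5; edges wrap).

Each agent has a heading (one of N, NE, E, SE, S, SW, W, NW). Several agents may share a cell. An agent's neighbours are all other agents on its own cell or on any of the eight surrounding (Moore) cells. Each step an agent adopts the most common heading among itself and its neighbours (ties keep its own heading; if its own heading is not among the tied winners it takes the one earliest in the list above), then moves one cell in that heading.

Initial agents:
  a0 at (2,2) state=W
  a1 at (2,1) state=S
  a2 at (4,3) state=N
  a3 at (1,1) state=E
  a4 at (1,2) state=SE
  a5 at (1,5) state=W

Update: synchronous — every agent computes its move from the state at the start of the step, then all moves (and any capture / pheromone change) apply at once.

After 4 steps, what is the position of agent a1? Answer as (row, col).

(1, 1)

t=1: a0@(2,1):W a1@(3,1):S a2@(3,3):N a3@(1,2):E a4@(2,3):SE a5@(1,4):W
t=2: a0@(2,0):W a1@(4,1):S a2@(2,3):N a3@(1,3):E a4@(3,4):SE a5@(1,3):W
t=3: a0@(2,5):W a1@(0,1):S a2@(1,3):N a3@(1,4):E a4@(4,5):SE a5@(1,2):W
t=4: a0@(2,4):W a1@(1,1):S a2@(0,3):N a3@(1,5):E a4@(0,0):SE a5@(1,1):W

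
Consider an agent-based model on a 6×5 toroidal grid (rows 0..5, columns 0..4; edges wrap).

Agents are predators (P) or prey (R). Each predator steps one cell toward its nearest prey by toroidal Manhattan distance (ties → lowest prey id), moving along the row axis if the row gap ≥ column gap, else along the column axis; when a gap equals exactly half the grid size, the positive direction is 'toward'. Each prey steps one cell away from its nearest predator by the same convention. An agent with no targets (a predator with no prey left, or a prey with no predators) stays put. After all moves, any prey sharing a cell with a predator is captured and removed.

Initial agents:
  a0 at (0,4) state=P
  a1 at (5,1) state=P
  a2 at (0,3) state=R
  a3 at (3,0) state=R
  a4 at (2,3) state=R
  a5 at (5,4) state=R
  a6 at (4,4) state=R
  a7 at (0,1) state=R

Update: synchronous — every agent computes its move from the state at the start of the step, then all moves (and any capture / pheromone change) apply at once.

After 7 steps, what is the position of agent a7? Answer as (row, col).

(3, 1)

t=1: a0@(0,3):P a1@(0,1):P a2@(0,2):R a3@(2,0):R a4@(3,3):R a5@(4,4):R a6@(3,4):R a7@(1,1):R
t=2: a0@(0,2):P a1@(0,2):P a2@(0,1):R a3@(3,0):R a4@(2,3):R a5@(3,4):R a6@(2,4):R a7@(2,1):R
t=3: a0@(0,1):P a1@(0,1):P a2@(0,0):R a3@(2,0):R a4@(3,3):R a5@(2,4):R a6@(3,4):R a7@(3,1):R
t=4: a0@(0,0):P a1@(0,0):P a2@(0,4):R a3@(3,0):R a4@(2,3):R a5@(3,4):R a6@(2,4):R a7@(2,1):R
t=5: a0@(0,4):P a1@(0,4):P a2@(0,3):R a3@(2,0):R a4@(3,3):R a5@(2,4):R a6@(3,4):R a7@(3,1):R
t=6: a0@(0,3):P a1@(0,3):P a2@(0,2):R a3@(3,0):R a4@(2,3):R a5@(3,4):R a6@(2,4):R a7@(2,1):R
t=7: a0@(0,2):P a1@(0,2):P a2@(0,1):R a3@(2,0):R a4@(3,3):R a5@(2,4):R a6@(3,4):R a7@(3,1):R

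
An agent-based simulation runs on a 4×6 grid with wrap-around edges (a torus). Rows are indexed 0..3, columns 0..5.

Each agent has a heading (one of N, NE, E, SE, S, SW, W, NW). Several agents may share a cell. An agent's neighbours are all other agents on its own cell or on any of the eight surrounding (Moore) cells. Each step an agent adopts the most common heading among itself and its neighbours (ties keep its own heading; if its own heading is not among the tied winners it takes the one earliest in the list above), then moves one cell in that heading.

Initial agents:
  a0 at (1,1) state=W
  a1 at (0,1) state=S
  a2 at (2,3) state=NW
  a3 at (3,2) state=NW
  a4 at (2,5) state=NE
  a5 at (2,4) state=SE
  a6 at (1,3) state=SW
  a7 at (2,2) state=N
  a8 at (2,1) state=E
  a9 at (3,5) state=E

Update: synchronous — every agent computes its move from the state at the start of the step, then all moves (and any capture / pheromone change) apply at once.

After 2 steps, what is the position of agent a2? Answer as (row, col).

(0, 1)

t=1: a0@(1,0):W a1@(1,1):S a2@(1,2):NW a3@(2,1):NW a4@(1,0):NE a5@(3,5):SE a6@(2,2):SW a7@(1,1):NW a8@(2,2):E a9@(3,0):E
t=2: a0@(0,5):NW a1@(0,0):NW a2@(0,1):NW a3@(1,0):NW a4@(0,5):NW a5@(0,0):SE a6@(1,1):NW a7@(0,0):NW a8@(1,1):NW a9@(3,1):E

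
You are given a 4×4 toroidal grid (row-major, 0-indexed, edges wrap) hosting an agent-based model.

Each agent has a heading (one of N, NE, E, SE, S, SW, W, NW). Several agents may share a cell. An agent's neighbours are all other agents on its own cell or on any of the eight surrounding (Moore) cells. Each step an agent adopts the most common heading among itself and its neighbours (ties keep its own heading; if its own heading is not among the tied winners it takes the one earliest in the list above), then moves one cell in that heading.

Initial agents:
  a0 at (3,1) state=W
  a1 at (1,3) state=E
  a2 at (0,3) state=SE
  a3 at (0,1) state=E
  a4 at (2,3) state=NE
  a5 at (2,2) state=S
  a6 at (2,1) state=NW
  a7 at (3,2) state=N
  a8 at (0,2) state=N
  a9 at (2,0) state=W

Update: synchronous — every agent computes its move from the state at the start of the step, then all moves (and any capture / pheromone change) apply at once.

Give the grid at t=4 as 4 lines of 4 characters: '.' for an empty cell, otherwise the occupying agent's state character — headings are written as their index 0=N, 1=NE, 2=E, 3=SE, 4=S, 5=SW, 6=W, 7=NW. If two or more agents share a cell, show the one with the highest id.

t=1: a0@(3,0):W a1@(1,0):E a2@(3,3):N a3@(3,1):N a4@(1,0):NE a5@(3,2):S a6@(2,0):W a7@(2,2):N a8@(3,2):N a9@(2,3):W
t=2: a0@(3,3):W a1@(1,3):W a2@(2,3):N a3@(2,1):N a4@(1,3):W a5@(2,2):N a6@(2,3):W a7@(1,2):N a8@(2,2):N a9@(2,2):W
t=3: a0@(3,2):W a1@(1,2):W a2@(2,2):W a3@(1,1):N a4@(1,2):W a5@(1,2):N a6@(2,2):W a7@(0,2):N a8@(1,2):N a9@(2,1):W
t=4: a0@(3,1):W a1@(1,1):W a2@(2,1):W a3@(1,0):W a4@(1,1):W a5@(1,1):W a6@(2,1):W a7@(3,2):N a8@(1,1):W a9@(2,0):W

....
66..
66..
.60.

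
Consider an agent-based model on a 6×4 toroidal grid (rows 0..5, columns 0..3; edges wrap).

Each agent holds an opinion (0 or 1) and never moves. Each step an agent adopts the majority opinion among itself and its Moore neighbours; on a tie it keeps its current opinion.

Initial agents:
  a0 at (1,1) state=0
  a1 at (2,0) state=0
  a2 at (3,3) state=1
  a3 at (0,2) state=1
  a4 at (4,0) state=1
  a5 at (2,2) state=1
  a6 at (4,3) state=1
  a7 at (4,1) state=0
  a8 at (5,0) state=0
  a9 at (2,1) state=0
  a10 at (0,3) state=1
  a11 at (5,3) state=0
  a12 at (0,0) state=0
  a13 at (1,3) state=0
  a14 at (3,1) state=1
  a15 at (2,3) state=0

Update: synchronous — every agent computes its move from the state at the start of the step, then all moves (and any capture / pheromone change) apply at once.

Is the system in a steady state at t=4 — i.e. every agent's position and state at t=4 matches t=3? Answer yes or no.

t=1: a0@(1,1):0 a1@(2,0):0 a2@(3,3):1 a3@(0,2):0 a4@(4,0):1 a5@(2,2):0 a6@(4,3):1 a7@(4,1):0 a8@(5,0):0 a9@(2,1):0 a10@(0,3):0 a11@(5,3):1 a12@(0,0):0 a13@(1,3):0 a14@(3,1):1 a15@(2,3):0
t=2: a0@(1,1):0 a1@(2,0):0 a2@(3,3):1 a3@(0,2):0 a4@(4,0):1 a5@(2,2):0 a6@(4,3):1 a7@(4,1):0 a8@(5,0):0 a9@(2,1):0 a10@(0,3):0 a11@(5,3):0 a12@(0,0):0 a13@(1,3):0 a14@(3,1):0 a15@(2,3):0
t=3: a0@(1,1):0 a1@(2,0):0 a2@(3,3):1 a3@(0,2):0 a4@(4,0):0 a5@(2,2):0 a6@(4,3):1 a7@(4,1):0 a8@(5,0):0 a9@(2,1):0 a10@(0,3):0 a11@(5,3):0 a12@(0,0):0 a13@(1,3):0 a14@(3,1):0 a15@(2,3):0
t=4: a0@(1,1):0 a1@(2,0):0 a2@(3,3):0 a3@(0,2):0 a4@(4,0):0 a5@(2,2):0 a6@(4,3):0 a7@(4,1):0 a8@(5,0):0 a9@(2,1):0 a10@(0,3):0 a11@(5,3):0 a12@(0,0):0 a13@(1,3):0 a14@(3,1):0 a15@(2,3):0

no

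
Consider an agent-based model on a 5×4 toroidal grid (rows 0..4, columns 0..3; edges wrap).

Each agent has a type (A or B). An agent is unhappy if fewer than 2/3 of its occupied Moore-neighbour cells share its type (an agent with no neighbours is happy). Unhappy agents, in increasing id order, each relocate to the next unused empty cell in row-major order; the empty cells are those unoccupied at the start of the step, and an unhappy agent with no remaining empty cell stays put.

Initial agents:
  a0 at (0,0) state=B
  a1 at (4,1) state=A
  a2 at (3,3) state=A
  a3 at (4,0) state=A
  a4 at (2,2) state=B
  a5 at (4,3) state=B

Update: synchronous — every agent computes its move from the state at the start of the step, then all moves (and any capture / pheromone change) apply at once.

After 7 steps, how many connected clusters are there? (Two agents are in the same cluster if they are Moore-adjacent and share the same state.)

t=1: a0@(0,1):B a1@(0,2):A a2@(0,3):A a3@(1,0):A a4@(1,1):B a5@(1,2):B
t=2: a0@(0,0):B a1@(1,3):A a2@(0,3):A a3@(2,0):A a4@(2,1):B a5@(2,2):B
t=3: a0@(0,1):B a1@(0,2):A a2@(1,0):A a3@(1,1):A a4@(1,2):B a5@(2,3):B
t=4: a0@(0,0):B a1@(0,3):A a2@(1,3):A a3@(2,0):A a4@(2,1):B a5@(2,2):B
t=5: a0@(0,1):B a1@(0,2):A a2@(1,0):A a3@(1,1):A a4@(1,2):B a5@(2,3):B
t=6: a0@(0,0):B a1@(0,3):A a2@(1,3):A a3@(2,0):A a4@(2,1):B a5@(2,2):B
t=7: a0@(0,1):B a1@(0,2):A a2@(1,0):A a3@(1,1):A a4@(1,2):B a5@(2,3):B

2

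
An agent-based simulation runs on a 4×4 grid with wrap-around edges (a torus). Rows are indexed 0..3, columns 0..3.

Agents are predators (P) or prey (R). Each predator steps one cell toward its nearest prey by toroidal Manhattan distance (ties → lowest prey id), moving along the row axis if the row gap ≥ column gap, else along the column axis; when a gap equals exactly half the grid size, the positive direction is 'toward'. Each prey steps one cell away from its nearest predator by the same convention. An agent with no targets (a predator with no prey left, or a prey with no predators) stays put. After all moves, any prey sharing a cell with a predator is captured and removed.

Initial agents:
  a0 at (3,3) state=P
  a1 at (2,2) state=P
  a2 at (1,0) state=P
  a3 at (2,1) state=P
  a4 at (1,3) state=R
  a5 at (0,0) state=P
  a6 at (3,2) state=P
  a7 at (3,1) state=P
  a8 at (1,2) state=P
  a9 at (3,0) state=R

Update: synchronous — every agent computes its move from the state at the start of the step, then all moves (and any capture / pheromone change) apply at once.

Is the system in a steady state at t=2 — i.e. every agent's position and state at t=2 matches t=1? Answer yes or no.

t=1: a0@(3,0):P a1@(1,2):P a2@(1,3):P a3@(3,1):P a5@(3,0):P a6@(3,3):P a7@(3,0):P a8@(1,3):P
t=2: (unchanged — steady state)

yes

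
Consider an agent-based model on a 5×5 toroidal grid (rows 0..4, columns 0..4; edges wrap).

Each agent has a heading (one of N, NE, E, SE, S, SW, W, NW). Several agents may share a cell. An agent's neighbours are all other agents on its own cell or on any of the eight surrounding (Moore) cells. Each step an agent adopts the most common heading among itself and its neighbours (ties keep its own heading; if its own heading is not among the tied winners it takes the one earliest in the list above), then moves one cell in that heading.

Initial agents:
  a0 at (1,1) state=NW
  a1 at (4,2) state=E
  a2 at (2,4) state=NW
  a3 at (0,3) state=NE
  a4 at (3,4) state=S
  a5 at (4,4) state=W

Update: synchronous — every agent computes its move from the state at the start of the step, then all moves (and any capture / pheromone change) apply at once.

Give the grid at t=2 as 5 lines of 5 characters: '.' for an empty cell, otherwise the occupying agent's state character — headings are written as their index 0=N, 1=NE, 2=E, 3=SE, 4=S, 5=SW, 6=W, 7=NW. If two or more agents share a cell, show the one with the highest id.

..7.4
.....
.....
1....
..6.2

t=1: a0@(0,0):NW a1@(4,3):E a2@(1,3):NW a3@(4,4):NE a4@(4,4):S a5@(4,3):W
t=2: a0@(4,4):NW a1@(4,4):E a2@(0,2):NW a3@(3,0):NE a4@(0,4):S a5@(4,2):W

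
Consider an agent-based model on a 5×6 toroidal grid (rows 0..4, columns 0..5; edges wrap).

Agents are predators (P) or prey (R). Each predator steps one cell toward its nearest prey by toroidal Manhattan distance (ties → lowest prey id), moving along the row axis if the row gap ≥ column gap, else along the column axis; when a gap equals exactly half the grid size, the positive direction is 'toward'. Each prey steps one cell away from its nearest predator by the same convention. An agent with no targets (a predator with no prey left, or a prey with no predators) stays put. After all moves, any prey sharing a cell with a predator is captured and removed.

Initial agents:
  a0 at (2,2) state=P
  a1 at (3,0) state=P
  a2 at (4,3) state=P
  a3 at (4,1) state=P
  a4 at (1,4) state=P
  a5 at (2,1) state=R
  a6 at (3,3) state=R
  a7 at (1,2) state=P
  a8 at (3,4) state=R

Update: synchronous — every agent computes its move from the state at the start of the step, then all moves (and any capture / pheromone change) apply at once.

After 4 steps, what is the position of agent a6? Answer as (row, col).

(4, 3)

t=1: a0@(2,1):P a1@(2,0):P a2@(3,3):P a3@(3,1):P a4@(2,4):P a6@(2,3):R a7@(2,2):P
t=2: a0@(2,2):P a1@(2,1):P a2@(2,3):P a3@(3,2):P a4@(2,3):P a6@(1,3):R a7@(2,3):P
t=3: a0@(1,2):P a1@(2,2):P a2@(1,3):P a3@(2,2):P a4@(1,3):P a6@(0,3):R a7@(1,3):P
t=4: a0@(0,2):P a1@(1,2):P a2@(0,3):P a3@(1,2):P a4@(0,3):P a6@(4,3):R a7@(0,3):P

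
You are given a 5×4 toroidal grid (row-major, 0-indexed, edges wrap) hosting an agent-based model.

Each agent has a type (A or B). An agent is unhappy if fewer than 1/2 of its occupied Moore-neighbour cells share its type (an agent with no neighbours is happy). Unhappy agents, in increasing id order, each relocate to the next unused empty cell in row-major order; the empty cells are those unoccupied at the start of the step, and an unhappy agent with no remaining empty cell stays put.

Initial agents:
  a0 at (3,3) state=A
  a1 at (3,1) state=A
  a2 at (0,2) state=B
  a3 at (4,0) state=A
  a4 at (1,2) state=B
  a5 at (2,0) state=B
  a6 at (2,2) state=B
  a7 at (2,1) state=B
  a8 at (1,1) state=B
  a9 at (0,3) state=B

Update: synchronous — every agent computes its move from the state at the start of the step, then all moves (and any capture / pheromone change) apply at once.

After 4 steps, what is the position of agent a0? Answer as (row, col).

t=1: a0@(0,0):A a1@(0,1):A a2@(0,2):B a3@(4,0):A a4@(1,2):B a5@(2,0):B a6@(2,2):B a7@(2,1):B a8@(1,1):B a9@(0,3):B
t=2: a0@(0,0):A a1@(1,0):A a2@(0,2):B a3@(4,0):A a4@(1,2):B a5@(2,0):B a6@(2,2):B a7@(2,1):B a8@(1,1):B a9@(0,3):B
t=3: a0@(0,0):A a1@(0,1):A a2@(0,2):B a3@(4,0):A a4@(1,2):B a5@(2,0):B a6@(2,2):B a7@(2,1):B a8@(1,1):B a9@(1,3):B
t=4: a0@(0,0):A a1@(0,3):A a2@(0,2):B a3@(4,0):A a4@(1,2):B a5@(2,0):B a6@(2,2):B a7@(2,1):B a8@(1,1):B a9@(1,3):B

(0, 0)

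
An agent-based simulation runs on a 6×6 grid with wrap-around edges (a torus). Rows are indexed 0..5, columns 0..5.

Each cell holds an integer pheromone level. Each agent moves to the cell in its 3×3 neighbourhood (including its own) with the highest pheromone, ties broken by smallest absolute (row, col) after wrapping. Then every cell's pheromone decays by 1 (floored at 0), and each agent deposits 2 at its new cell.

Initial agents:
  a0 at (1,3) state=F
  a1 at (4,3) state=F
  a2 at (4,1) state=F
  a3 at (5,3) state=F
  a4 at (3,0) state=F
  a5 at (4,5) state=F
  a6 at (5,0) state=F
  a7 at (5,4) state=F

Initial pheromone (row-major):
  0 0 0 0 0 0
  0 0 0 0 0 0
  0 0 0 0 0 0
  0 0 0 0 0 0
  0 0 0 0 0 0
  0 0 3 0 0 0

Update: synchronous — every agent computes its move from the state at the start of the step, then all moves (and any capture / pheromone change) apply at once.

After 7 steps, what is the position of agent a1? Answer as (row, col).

t=1: a0@(0,2) a1@(5,2) a2@(5,2) a3@(5,2) a4@(2,0) a5@(3,0) a6@(0,0) a7@(0,3) | pheromone: 2 0 2 2 0 0 / 0 0 0 0 0 0 / 2 0 0 0 0 0 / 2 0 0 0 0 0 / 0 0 0 0 0 0 / 0 0 8 0 0 0
t=2: a0@(5,2) a1@(5,2) a2@(5,2) a3@(5,2) a4@(2,0) a5@(2,0) a6@(0,0) a7@(5,2) | pheromone: 3 0 1 1 0 0 / 0 0 0 0 0 0 / 5 0 0 0 0 0 / 1 0 0 0 0 0 / 0 0 0 0 0 0 / 0 0 17 0 0 0
t=3: a0@(5,2) a1@(5,2) a2@(5,2) a3@(5,2) a4@(2,0) a5@(2,0) a6@(0,0) a7@(5,2) | pheromone: 4 0 0 0 0 0 / 0 0 0 0 0 0 / 8 0 0 0 0 0 / 0 0 0 0 0 0 / 0 0 0 0 0 0 / 0 0 26 0 0 0
t=4: a0@(5,2) a1@(5,2) a2@(5,2) a3@(5,2) a4@(2,0) a5@(2,0) a6@(0,0) a7@(5,2) | pheromone: 5 0 0 0 0 0 / 0 0 0 0 0 0 / 11 0 0 0 0 0 / 0 0 0 0 0 0 / 0 0 0 0 0 0 / 0 0 35 0 0 0
t=5: a0@(5,2) a1@(5,2) a2@(5,2) a3@(5,2) a4@(2,0) a5@(2,0) a6@(0,0) a7@(5,2) | pheromone: 6 0 0 0 0 0 / 0 0 0 0 0 0 / 14 0 0 0 0 0 / 0 0 0 0 0 0 / 0 0 0 0 0 0 / 0 0 44 0 0 0
t=6: a0@(5,2) a1@(5,2) a2@(5,2) a3@(5,2) a4@(2,0) a5@(2,0) a6@(0,0) a7@(5,2) | pheromone: 7 0 0 0 0 0 / 0 0 0 0 0 0 / 17 0 0 0 0 0 / 0 0 0 0 0 0 / 0 0 0 0 0 0 / 0 0 53 0 0 0
t=7: a0@(5,2) a1@(5,2) a2@(5,2) a3@(5,2) a4@(2,0) a5@(2,0) a6@(0,0) a7@(5,2) | pheromone: 8 0 0 0 0 0 / 0 0 0 0 0 0 / 20 0 0 0 0 0 / 0 0 0 0 0 0 / 0 0 0 0 0 0 / 0 0 62 0 0 0

(5, 2)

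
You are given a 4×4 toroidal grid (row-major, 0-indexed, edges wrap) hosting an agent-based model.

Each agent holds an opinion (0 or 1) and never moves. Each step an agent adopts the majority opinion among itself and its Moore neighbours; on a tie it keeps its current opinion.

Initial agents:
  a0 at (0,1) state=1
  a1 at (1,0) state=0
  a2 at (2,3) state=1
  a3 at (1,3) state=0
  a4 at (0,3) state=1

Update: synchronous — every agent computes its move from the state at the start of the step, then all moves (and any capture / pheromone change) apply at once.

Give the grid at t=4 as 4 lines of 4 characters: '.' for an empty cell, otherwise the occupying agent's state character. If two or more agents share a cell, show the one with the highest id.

t=1: a0@(0,1):1 a1@(1,0):1 a2@(2,3):0 a3@(1,3):0 a4@(0,3):0
t=2: a0@(0,1):1 a1@(1,0):0 a2@(2,3):0 a3@(1,3):0 a4@(0,3):0
t=3: (unchanged — steady state)

.1.0
0..0
...0
....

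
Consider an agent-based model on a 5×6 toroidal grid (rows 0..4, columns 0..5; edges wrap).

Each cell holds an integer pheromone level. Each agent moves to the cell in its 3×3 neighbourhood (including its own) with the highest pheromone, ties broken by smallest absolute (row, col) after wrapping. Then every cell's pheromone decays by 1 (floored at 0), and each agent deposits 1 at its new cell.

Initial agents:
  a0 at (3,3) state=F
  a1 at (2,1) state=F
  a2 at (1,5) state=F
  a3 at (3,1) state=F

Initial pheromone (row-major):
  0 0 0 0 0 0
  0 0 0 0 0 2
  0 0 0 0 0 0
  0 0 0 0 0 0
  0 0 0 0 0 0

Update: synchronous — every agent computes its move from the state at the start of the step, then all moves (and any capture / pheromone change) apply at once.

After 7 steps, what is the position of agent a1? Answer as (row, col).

t=1: a0@(2,2) a1@(1,0) a2@(1,5) a3@(2,0) | pheromone: 0 0 0 0 0 0 / 1 0 0 0 0 2 / 1 0 1 0 0 0 / 0 0 0 0 0 0 / 0 0 0 0 0 0
t=2: a0@(2,2) a1@(1,5) a2@(1,5) a3@(1,5) | pheromone: 0 0 0 0 0 0 / 0 0 0 0 0 4 / 0 0 1 0 0 0 / 0 0 0 0 0 0 / 0 0 0 0 0 0
t=3: a0@(2,2) a1@(1,5) a2@(1,5) a3@(1,5) | pheromone: 0 0 0 0 0 0 / 0 0 0 0 0 6 / 0 0 1 0 0 0 / 0 0 0 0 0 0 / 0 0 0 0 0 0
t=4: a0@(2,2) a1@(1,5) a2@(1,5) a3@(1,5) | pheromone: 0 0 0 0 0 0 / 0 0 0 0 0 8 / 0 0 1 0 0 0 / 0 0 0 0 0 0 / 0 0 0 0 0 0
t=5: a0@(2,2) a1@(1,5) a2@(1,5) a3@(1,5) | pheromone: 0 0 0 0 0 0 / 0 0 0 0 0 10 / 0 0 1 0 0 0 / 0 0 0 0 0 0 / 0 0 0 0 0 0
t=6: a0@(2,2) a1@(1,5) a2@(1,5) a3@(1,5) | pheromone: 0 0 0 0 0 0 / 0 0 0 0 0 12 / 0 0 1 0 0 0 / 0 0 0 0 0 0 / 0 0 0 0 0 0
t=7: a0@(2,2) a1@(1,5) a2@(1,5) a3@(1,5) | pheromone: 0 0 0 0 0 0 / 0 0 0 0 0 14 / 0 0 1 0 0 0 / 0 0 0 0 0 0 / 0 0 0 0 0 0

(1, 5)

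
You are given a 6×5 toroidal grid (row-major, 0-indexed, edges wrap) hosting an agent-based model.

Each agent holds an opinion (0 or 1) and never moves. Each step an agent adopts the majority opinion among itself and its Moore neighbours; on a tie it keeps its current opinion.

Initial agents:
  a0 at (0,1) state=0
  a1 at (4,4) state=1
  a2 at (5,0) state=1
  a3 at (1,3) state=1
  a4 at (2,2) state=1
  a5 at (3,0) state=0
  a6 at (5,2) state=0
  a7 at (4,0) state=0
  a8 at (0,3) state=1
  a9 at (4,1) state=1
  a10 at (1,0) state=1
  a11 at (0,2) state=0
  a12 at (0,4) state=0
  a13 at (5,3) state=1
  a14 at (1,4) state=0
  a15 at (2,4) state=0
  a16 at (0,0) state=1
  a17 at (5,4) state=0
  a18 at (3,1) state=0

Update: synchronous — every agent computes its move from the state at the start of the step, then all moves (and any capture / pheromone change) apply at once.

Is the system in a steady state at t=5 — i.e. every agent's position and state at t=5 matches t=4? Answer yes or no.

t=1: a0@(0,1):0 a1@(4,4):1 a2@(5,0):1 a3@(1,3):0 a4@(2,2):1 a5@(3,0):0 a6@(5,2):0 a7@(4,0):0 a8@(0,3):0 a9@(4,1):0 a10@(1,0):0 a11@(0,2):0 a12@(0,4):1 a13@(5,3):0 a14@(1,4):1 a15@(2,4):0 a16@(0,0):0 a17@(5,4):1 a18@(3,1):0
t=2: a0@(0,1):0 a1@(4,4):1 a2@(5,0):1 a3@(1,3):0 a4@(2,2):0 a5@(3,0):0 a6@(5,2):0 a7@(4,0):0 a8@(0,3):0 a9@(4,1):0 a10@(1,0):0 a11@(0,2):0 a12@(0,4):0 a13@(5,3):0 a14@(1,4):0 a15@(2,4):0 a16@(0,0):1 a17@(5,4):1 a18@(3,1):0
t=3: a0@(0,1):0 a1@(4,4):1 a2@(5,0):1 a3@(1,3):0 a4@(2,2):0 a5@(3,0):0 a6@(5,2):0 a7@(4,0):0 a8@(0,3):0 a9@(4,1):0 a10@(1,0):0 a11@(0,2):0 a12@(0,4):0 a13@(5,3):0 a14@(1,4):0 a15@(2,4):0 a16@(0,0):0 a17@(5,4):1 a18@(3,1):0
t=4: a0@(0,1):0 a1@(4,4):1 a2@(5,0):0 a3@(1,3):0 a4@(2,2):0 a5@(3,0):0 a6@(5,2):0 a7@(4,0):0 a8@(0,3):0 a9@(4,1):0 a10@(1,0):0 a11@(0,2):0 a12@(0,4):0 a13@(5,3):0 a14@(1,4):0 a15@(2,4):0 a16@(0,0):0 a17@(5,4):0 a18@(3,1):0
t=5: a0@(0,1):0 a1@(4,4):0 a2@(5,0):0 a3@(1,3):0 a4@(2,2):0 a5@(3,0):0 a6@(5,2):0 a7@(4,0):0 a8@(0,3):0 a9@(4,1):0 a10@(1,0):0 a11@(0,2):0 a12@(0,4):0 a13@(5,3):0 a14@(1,4):0 a15@(2,4):0 a16@(0,0):0 a17@(5,4):0 a18@(3,1):0

no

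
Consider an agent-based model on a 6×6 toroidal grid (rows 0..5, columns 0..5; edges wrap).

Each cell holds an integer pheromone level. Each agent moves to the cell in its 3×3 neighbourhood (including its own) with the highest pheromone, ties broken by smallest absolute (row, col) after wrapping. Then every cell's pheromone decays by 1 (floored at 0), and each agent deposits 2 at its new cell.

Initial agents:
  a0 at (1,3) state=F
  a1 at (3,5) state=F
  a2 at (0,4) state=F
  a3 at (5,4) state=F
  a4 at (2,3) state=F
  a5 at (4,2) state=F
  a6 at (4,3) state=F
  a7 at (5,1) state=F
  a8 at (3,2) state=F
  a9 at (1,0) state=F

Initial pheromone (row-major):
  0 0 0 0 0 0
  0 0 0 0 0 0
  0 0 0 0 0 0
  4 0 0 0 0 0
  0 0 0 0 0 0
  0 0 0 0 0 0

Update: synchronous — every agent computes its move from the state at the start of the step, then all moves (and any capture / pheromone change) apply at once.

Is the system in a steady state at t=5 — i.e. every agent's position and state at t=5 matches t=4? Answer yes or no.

yes

t=1: a0@(0,2) a1@(3,0) a2@(0,3) a3@(0,3) a4@(1,2) a5@(3,1) a6@(3,2) a7@(0,0) a8@(2,1) a9@(0,0) | pheromone: 4 0 2 4 0 0 / 0 0 2 0 0 0 / 0 2 0 0 0 0 / 5 2 2 0 0 0 / 0 0 0 0 0 0 / 0 0 0 0 0 0
t=2: a0@(0,3) a1@(3,0) a2@(0,3) a3@(0,3) a4@(0,3) a5@(3,0) a6@(2,1) a7@(0,0) a8@(3,0) a9@(0,0) | pheromone: 7 0 1 11 0 0 / 0 0 1 0 0 0 / 0 3 0 0 0 0 / 10 1 1 0 0 0 / 0 0 0 0 0 0 / 0 0 0 0 0 0
t=3: a0@(0,3) a1@(3,0) a2@(0,3) a3@(0,3) a4@(0,3) a5@(3,0) a6@(3,0) a7@(0,0) a8@(3,0) a9@(0,0) | pheromone: 10 0 0 18 0 0 / 0 0 0 0 0 0 / 0 2 0 0 0 0 / 17 0 0 0 0 0 / 0 0 0 0 0 0 / 0 0 0 0 0 0
t=4: a0@(0,3) a1@(3,0) a2@(0,3) a3@(0,3) a4@(0,3) a5@(3,0) a6@(3,0) a7@(0,0) a8@(3,0) a9@(0,0) | pheromone: 13 0 0 25 0 0 / 0 0 0 0 0 0 / 0 1 0 0 0 0 / 24 0 0 0 0 0 / 0 0 0 0 0 0 / 0 0 0 0 0 0
t=5: a0@(0,3) a1@(3,0) a2@(0,3) a3@(0,3) a4@(0,3) a5@(3,0) a6@(3,0) a7@(0,0) a8@(3,0) a9@(0,0) | pheromone: 16 0 0 32 0 0 / 0 0 0 0 0 0 / 0 0 0 0 0 0 / 31 0 0 0 0 0 / 0 0 0 0 0 0 / 0 0 0 0 0 0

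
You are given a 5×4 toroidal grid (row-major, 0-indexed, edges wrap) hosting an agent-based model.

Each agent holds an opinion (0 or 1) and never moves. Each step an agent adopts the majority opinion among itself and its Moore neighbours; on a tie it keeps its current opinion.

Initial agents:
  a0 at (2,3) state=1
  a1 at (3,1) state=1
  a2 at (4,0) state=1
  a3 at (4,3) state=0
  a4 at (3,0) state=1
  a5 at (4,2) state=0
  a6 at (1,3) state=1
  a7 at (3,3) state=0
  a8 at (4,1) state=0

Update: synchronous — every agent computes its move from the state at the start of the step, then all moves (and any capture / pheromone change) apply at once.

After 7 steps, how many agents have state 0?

t=1: a0@(2,3):1 a1@(3,1):1 a2@(4,0):1 a3@(4,3):0 a4@(3,0):1 a5@(4,2):0 a6@(1,3):1 a7@(3,3):0 a8@(4,1):1
t=2: (unchanged — steady state)

3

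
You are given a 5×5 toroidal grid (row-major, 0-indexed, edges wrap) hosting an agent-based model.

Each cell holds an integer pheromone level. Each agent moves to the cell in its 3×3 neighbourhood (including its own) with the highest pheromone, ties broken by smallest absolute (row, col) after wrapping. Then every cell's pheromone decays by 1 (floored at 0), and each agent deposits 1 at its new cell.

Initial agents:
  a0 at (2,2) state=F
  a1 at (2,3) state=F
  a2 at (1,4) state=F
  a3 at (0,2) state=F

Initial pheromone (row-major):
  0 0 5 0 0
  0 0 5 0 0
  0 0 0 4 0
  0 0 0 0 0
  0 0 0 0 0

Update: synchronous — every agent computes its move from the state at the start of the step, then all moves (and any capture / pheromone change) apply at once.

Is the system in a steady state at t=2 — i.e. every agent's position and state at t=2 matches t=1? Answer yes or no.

no

t=1: a0@(1,2) a1@(1,2) a2@(2,3) a3@(0,2) | pheromone: 0 0 5 0 0 / 0 0 6 0 0 / 0 0 0 4 0 / 0 0 0 0 0 / 0 0 0 0 0
t=2: a0@(1,2) a1@(1,2) a2@(1,2) a3@(1,2) | pheromone: 0 0 4 0 0 / 0 0 9 0 0 / 0 0 0 3 0 / 0 0 0 0 0 / 0 0 0 0 0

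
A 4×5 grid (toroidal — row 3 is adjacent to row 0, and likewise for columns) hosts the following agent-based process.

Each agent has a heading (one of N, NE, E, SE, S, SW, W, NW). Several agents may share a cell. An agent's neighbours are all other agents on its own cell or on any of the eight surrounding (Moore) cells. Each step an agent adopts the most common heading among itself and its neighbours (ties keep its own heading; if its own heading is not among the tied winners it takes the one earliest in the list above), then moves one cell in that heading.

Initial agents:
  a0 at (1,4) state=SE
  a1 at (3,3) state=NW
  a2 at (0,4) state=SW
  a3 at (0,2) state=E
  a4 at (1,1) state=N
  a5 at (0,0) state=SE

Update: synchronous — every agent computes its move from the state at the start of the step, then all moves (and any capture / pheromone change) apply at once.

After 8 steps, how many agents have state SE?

t=1: a0@(2,0):SE a1@(2,2):NW a2@(1,0):SE a3@(0,3):E a4@(0,1):N a5@(1,1):SE
t=2: a0@(3,1):SE a1@(1,1):NW a2@(2,1):SE a3@(0,4):E a4@(1,2):SE a5@(2,2):SE
t=3: a0@(0,2):SE a1@(2,2):SE a2@(3,2):SE a3@(0,0):E a4@(2,3):SE a5@(3,3):SE
t=4: a0@(1,3):SE a1@(3,3):SE a2@(0,3):SE a3@(0,1):E a4@(3,4):SE a5@(0,4):SE
t=5: a0@(2,4):SE a1@(0,4):SE a2@(1,4):SE a3@(0,2):E a4@(0,0):SE a5@(1,0):SE
t=6: a0@(3,0):SE a1@(1,0):SE a2@(2,0):SE a3@(0,3):E a4@(1,1):SE a5@(2,1):SE
t=7: a0@(0,1):SE a1@(2,1):SE a2@(3,1):SE a3@(0,4):E a4@(2,2):SE a5@(3,2):SE
t=8: a0@(1,2):SE a1@(3,2):SE a2@(0,2):SE a3@(0,0):E a4@(3,3):SE a5@(0,3):SE

5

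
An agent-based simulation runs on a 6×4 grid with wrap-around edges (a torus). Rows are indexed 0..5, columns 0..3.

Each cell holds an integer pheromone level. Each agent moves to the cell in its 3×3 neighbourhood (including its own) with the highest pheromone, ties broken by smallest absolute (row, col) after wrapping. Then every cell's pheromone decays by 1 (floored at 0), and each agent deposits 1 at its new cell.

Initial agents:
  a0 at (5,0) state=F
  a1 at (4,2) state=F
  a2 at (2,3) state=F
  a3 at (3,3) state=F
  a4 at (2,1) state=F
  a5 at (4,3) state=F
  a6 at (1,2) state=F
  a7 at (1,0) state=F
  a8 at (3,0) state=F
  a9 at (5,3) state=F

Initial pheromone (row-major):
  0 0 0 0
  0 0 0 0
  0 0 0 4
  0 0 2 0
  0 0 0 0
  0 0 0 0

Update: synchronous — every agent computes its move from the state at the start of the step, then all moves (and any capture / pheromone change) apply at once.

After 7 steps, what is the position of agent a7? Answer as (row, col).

t=1: a0@(0,0) a1@(3,2) a2@(2,3) a3@(2,3) a4@(3,2) a5@(3,2) a6@(2,3) a7@(2,3) a8@(2,3) a9@(0,0) | pheromone: 2 0 0 0 / 0 0 0 0 / 0 0 0 8 / 0 0 4 0 / 0 0 0 0 / 0 0 0 0
t=2: a0@(0,0) a1@(2,3) a2@(2,3) a3@(2,3) a4@(2,3) a5@(2,3) a6@(2,3) a7@(2,3) a8@(2,3) a9@(0,0) | pheromone: 3 0 0 0 / 0 0 0 0 / 0 0 0 15 / 0 0 3 0 / 0 0 0 0 / 0 0 0 0
t=3: a0@(0,0) a1@(2,3) a2@(2,3) a3@(2,3) a4@(2,3) a5@(2,3) a6@(2,3) a7@(2,3) a8@(2,3) a9@(0,0) | pheromone: 4 0 0 0 / 0 0 0 0 / 0 0 0 22 / 0 0 2 0 / 0 0 0 0 / 0 0 0 0
t=4: a0@(0,0) a1@(2,3) a2@(2,3) a3@(2,3) a4@(2,3) a5@(2,3) a6@(2,3) a7@(2,3) a8@(2,3) a9@(0,0) | pheromone: 5 0 0 0 / 0 0 0 0 / 0 0 0 29 / 0 0 1 0 / 0 0 0 0 / 0 0 0 0
t=5: a0@(0,0) a1@(2,3) a2@(2,3) a3@(2,3) a4@(2,3) a5@(2,3) a6@(2,3) a7@(2,3) a8@(2,3) a9@(0,0) | pheromone: 6 0 0 0 / 0 0 0 0 / 0 0 0 36 / 0 0 0 0 / 0 0 0 0 / 0 0 0 0
t=6: a0@(0,0) a1@(2,3) a2@(2,3) a3@(2,3) a4@(2,3) a5@(2,3) a6@(2,3) a7@(2,3) a8@(2,3) a9@(0,0) | pheromone: 7 0 0 0 / 0 0 0 0 / 0 0 0 43 / 0 0 0 0 / 0 0 0 0 / 0 0 0 0
t=7: a0@(0,0) a1@(2,3) a2@(2,3) a3@(2,3) a4@(2,3) a5@(2,3) a6@(2,3) a7@(2,3) a8@(2,3) a9@(0,0) | pheromone: 8 0 0 0 / 0 0 0 0 / 0 0 0 50 / 0 0 0 0 / 0 0 0 0 / 0 0 0 0

(2, 3)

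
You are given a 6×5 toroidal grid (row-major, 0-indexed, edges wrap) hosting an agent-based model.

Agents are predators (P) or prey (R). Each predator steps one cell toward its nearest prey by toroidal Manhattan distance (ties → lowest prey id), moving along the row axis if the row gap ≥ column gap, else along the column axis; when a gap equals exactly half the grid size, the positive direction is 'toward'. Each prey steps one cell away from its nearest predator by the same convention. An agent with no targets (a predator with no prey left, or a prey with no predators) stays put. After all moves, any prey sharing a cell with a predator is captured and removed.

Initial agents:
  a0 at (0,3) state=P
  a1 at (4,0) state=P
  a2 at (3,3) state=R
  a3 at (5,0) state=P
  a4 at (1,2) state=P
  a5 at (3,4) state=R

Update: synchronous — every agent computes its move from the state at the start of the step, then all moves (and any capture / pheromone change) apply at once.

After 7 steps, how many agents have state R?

t=1: a0@(1,3):P a1@(3,0):P a2@(2,3):R a3@(4,0):P a4@(2,2):P a5@(2,4):R
t=2: a0@(2,3):P a1@(2,0):P a2@(3,3):R a3@(3,0):P a4@(2,3):P a5@(3,4):R
t=3: a0@(3,3):P a1@(3,0):P a2@(4,3):R a3@(3,4):P a4@(3,3):P
t=4: a0@(4,3):P a1@(3,4):P a2@(5,3):R a3@(4,4):P a4@(4,3):P
t=5: a0@(5,3):P a1@(4,4):P a2@(0,3):R a3@(5,4):P a4@(5,3):P
t=6: a0@(0,3):P a1@(5,4):P a2@(1,3):R a3@(0,4):P a4@(0,3):P
t=7: a0@(1,3):P a1@(0,4):P a2@(2,3):R a3@(1,4):P a4@(1,3):P

1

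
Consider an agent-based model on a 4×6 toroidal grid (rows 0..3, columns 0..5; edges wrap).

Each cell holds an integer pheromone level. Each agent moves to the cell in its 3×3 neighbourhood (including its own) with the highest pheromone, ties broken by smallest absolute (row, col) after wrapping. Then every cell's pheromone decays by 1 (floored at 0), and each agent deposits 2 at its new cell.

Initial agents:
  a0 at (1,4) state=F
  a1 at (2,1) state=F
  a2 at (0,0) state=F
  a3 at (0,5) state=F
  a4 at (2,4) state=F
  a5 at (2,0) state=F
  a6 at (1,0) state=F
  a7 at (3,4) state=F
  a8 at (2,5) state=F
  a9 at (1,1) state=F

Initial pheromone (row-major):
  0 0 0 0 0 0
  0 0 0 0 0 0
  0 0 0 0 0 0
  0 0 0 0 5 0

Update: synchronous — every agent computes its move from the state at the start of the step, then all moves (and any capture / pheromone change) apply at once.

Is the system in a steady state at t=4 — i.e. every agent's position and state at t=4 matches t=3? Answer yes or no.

t=1: a0@(0,3) a1@(1,0) a2@(0,0) a3@(3,4) a4@(3,4) a5@(1,0) a6@(0,0) a7@(3,4) a8@(3,4) a9@(0,0) | pheromone: 6 0 0 2 0 0 / 4 0 0 0 0 0 / 0 0 0 0 0 0 / 0 0 0 0 12 0
t=2: a0@(3,4) a1@(0,0) a2@(0,0) a3@(3,4) a4@(3,4) a5@(0,0) a6@(0,0) a7@(3,4) a8@(3,4) a9@(0,0) | pheromone: 15 0 0 1 0 0 / 3 0 0 0 0 0 / 0 0 0 0 0 0 / 0 0 0 0 21 0
t=3: a0@(3,4) a1@(0,0) a2@(0,0) a3@(3,4) a4@(3,4) a5@(0,0) a6@(0,0) a7@(3,4) a8@(3,4) a9@(0,0) | pheromone: 24 0 0 0 0 0 / 2 0 0 0 0 0 / 0 0 0 0 0 0 / 0 0 0 0 30 0
t=4: a0@(3,4) a1@(0,0) a2@(0,0) a3@(3,4) a4@(3,4) a5@(0,0) a6@(0,0) a7@(3,4) a8@(3,4) a9@(0,0) | pheromone: 33 0 0 0 0 0 / 1 0 0 0 0 0 / 0 0 0 0 0 0 / 0 0 0 0 39 0

yes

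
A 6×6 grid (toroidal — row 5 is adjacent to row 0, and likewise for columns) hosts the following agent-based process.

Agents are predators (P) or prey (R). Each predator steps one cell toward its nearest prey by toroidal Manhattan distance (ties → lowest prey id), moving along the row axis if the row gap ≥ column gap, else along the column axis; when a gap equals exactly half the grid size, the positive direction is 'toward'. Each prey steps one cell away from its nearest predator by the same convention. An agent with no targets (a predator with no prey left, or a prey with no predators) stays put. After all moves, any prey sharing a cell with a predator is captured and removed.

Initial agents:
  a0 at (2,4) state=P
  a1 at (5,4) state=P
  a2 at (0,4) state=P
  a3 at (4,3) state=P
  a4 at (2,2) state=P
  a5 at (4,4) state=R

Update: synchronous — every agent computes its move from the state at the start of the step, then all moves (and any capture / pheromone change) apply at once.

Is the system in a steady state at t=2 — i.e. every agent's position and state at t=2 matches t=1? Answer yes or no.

t=1: a0@(3,4):P a1@(4,4):P a2@(5,4):P a3@(4,4):P a4@(3,2):P
t=2: (unchanged — steady state)

yes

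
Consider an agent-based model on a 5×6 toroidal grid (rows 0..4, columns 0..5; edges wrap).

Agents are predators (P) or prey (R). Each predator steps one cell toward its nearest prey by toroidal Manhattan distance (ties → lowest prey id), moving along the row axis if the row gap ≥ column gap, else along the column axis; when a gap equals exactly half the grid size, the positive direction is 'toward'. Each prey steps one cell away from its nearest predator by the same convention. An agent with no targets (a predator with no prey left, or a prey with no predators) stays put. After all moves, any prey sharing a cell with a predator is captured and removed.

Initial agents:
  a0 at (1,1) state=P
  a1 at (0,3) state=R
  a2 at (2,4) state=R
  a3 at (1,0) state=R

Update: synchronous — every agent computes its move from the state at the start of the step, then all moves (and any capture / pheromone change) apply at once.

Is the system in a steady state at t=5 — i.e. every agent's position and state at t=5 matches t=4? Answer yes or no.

no

t=1: a0@(1,0):P a1@(0,4):R a2@(2,3):R a3@(1,5):R
t=2: a0@(1,5):P a1@(0,3):R a2@(2,2):R a3@(1,4):R
t=3: a0@(1,4):P a1@(0,2):R a2@(2,1):R a3@(1,3):R
t=4: a0@(1,3):P a1@(0,1):R a2@(2,0):R a3@(1,2):R
t=5: a0@(1,2):P a1@(0,0):R a2@(2,5):R a3@(1,1):R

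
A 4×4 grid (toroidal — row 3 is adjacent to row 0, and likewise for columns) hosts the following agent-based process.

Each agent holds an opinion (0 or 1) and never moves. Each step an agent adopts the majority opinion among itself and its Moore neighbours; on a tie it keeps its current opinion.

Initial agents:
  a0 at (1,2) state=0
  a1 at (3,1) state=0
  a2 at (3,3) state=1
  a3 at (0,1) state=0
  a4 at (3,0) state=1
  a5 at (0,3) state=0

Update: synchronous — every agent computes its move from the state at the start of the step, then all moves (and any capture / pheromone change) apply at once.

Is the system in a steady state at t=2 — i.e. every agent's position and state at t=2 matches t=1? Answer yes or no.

no

t=1: a0@(1,2):0 a1@(3,1):0 a2@(3,3):1 a3@(0,1):0 a4@(3,0):0 a5@(0,3):0
t=2: a0@(1,2):0 a1@(3,1):0 a2@(3,3):0 a3@(0,1):0 a4@(3,0):0 a5@(0,3):0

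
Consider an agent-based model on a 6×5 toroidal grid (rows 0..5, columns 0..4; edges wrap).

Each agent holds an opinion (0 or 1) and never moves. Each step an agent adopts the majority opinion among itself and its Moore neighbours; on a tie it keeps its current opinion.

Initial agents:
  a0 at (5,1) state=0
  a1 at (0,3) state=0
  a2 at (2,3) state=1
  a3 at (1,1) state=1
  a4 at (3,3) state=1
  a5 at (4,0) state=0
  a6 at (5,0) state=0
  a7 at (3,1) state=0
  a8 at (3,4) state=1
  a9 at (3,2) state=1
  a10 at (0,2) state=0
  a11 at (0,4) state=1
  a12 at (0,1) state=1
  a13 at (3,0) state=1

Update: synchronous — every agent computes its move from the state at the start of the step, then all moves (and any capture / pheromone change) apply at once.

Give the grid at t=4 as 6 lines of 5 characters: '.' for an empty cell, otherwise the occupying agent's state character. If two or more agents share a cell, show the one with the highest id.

.0000
.0...
...1.
10111
0....
00...

t=1: a0@(5,1):0 a1@(0,3):0 a2@(2,3):1 a3@(1,1):1 a4@(3,3):1 a5@(4,0):0 a6@(5,0):0 a7@(3,1):0 a8@(3,4):1 a9@(3,2):1 a10@(0,2):0 a11@(0,4):0 a12@(0,1):0 a13@(3,0):1
t=2: a0@(5,1):0 a1@(0,3):0 a2@(2,3):1 a3@(1,1):0 a4@(3,3):1 a5@(4,0):0 a6@(5,0):0 a7@(3,1):0 a8@(3,4):1 a9@(3,2):1 a10@(0,2):0 a11@(0,4):0 a12@(0,1):0 a13@(3,0):1
t=3: (unchanged — steady state)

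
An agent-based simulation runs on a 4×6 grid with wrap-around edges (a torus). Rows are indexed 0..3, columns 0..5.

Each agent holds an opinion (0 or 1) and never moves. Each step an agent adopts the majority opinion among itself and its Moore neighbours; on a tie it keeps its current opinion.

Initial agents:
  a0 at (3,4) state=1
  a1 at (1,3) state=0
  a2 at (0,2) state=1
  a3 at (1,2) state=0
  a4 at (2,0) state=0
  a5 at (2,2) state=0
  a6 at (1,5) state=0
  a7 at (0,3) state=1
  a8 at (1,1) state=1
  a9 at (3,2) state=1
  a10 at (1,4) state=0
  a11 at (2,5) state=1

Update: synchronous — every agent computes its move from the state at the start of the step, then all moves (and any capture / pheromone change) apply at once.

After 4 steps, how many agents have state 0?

t=1: a0@(3,4):1 a1@(1,3):0 a2@(0,2):1 a3@(1,2):0 a4@(2,0):0 a5@(2,2):0 a6@(1,5):0 a7@(0,3):1 a8@(1,1):0 a9@(3,2):1 a10@(1,4):0 a11@(2,5):0
t=2: (unchanged — steady state)

8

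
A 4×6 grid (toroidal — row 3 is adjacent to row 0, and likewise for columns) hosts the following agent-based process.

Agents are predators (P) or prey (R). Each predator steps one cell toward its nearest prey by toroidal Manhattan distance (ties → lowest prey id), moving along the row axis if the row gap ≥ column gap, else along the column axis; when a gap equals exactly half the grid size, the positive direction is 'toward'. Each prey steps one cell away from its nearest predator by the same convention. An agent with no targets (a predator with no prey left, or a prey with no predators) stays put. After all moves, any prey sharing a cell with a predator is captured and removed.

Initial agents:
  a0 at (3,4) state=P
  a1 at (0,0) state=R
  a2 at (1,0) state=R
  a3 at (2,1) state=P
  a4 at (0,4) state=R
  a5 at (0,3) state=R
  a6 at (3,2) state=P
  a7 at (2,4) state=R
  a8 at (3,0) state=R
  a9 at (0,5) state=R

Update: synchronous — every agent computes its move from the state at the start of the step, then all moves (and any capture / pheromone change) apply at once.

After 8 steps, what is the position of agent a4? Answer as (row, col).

t=1: a0@(0,4):P a1@(0,1):R a2@(0,0):R a3@(1,1):P a4@(1,4):R a5@(1,3):R a6@(0,2):P a7@(1,4):R a8@(3,1):R a9@(1,5):R
t=2: a0@(1,4):P a1@(3,1):R a3@(0,1):P a4@(2,4):R a5@(2,3):R a6@(0,1):P a7@(2,4):R a8@(2,1):R a9@(2,5):R
t=3: a0@(2,4):P a1@(2,1):R a3@(3,1):P a4@(3,4):R a5@(3,3):R a6@(3,1):P a7@(3,4):R a8@(1,1):R a9@(3,5):R
t=4: a0@(3,4):P a1@(1,1):R a3@(2,1):P a4@(0,4):R a5@(0,3):R a6@(2,1):P a7@(0,4):R a8@(0,1):R a9@(0,5):R
t=5: a0@(0,4):P a1@(0,1):R a3@(1,1):P a4@(1,4):R a5@(1,3):R a6@(1,1):P a7@(1,4):R a8@(3,1):R a9@(1,5):R
t=6: a0@(1,4):P a1@(3,1):R a3@(0,1):P a4@(2,4):R a5@(2,3):R a6@(0,1):P a7@(2,4):R a8@(2,1):R a9@(2,5):R
t=7: a0@(2,4):P a1@(2,1):R a3@(3,1):P a4@(3,4):R a5@(3,3):R a6@(3,1):P a7@(3,4):R a8@(1,1):R a9@(3,5):R
t=8: a0@(3,4):P a1@(1,1):R a3@(2,1):P a4@(0,4):R a5@(0,3):R a6@(2,1):P a7@(0,4):R a8@(0,1):R a9@(0,5):R

(0, 4)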